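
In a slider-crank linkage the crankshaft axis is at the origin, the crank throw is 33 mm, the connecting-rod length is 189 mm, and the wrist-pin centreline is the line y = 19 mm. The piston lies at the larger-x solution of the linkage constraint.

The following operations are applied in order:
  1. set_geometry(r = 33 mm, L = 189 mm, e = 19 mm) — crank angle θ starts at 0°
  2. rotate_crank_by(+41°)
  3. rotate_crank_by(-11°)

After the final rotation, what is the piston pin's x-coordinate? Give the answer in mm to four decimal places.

217.5623

set_geometry: r = 33 mm, L = 189 mm, e = 19 mm; θ ← 0°
rotate_crank_by(+41°): θ ← 0° +41° = 41°
rotate_crank_by(-11°): θ ← 41° -11° = 30°
crank pin P = (r cos θ, r sin θ) = (28.578838, 16.500000)
h = r sin θ − e = 16.500000 − 19 = -2.500000
x = r cos θ + √(L² − h²) = 28.578838 + √(35721.0 − 6.2500) = 28.578838 + 188.983465 = 217.562303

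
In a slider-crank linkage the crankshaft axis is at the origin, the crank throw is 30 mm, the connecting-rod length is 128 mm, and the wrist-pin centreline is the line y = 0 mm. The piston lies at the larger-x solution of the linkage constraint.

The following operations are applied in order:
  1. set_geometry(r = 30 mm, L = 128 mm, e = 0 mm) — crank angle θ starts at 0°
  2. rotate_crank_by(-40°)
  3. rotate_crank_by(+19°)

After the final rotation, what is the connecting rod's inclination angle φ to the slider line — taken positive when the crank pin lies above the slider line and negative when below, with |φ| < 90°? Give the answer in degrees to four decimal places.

set_geometry: r = 30 mm, L = 128 mm, e = 0 mm; θ ← 0°
rotate_crank_by(-40°): θ ← 0° -40° = -40°
rotate_crank_by(+19°): θ ← -40° +19° = -21°
crank pin P = (r cos θ, r sin θ) = (28.007413, -10.751038)
h = r sin θ − e = -10.751038 − 0 = -10.751038
sin φ = h / L = -10.751038 / 128 = -0.08399249
φ = arcsin(-0.08399249) = -4.818092°

-4.8181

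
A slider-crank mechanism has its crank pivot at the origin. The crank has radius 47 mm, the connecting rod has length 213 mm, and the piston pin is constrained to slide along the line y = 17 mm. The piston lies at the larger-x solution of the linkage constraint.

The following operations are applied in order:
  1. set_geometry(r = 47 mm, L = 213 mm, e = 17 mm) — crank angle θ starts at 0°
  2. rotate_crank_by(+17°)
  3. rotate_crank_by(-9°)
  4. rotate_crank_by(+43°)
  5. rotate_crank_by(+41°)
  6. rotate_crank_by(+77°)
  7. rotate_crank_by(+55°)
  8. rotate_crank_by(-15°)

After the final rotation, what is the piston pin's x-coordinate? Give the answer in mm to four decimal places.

168.1441

set_geometry: r = 47 mm, L = 213 mm, e = 17 mm; θ ← 0°
rotate_crank_by(+17°): θ ← 0° +17° = 17°
rotate_crank_by(-9°): θ ← 17° -9° = 8°
rotate_crank_by(+43°): θ ← 8° +43° = 51°
rotate_crank_by(+41°): θ ← 51° +41° = 92°
rotate_crank_by(+77°): θ ← 92° +77° = 169°
rotate_crank_by(+55°): θ ← 169° +55° = 224°
rotate_crank_by(-15°): θ ← 224° -15° = 209°
crank pin P = (r cos θ, r sin θ) = (-41.107126, -22.786052)
h = r sin θ − e = -22.786052 − 17 = -39.786052
x = r cos θ + √(L² − h²) = -41.107126 + √(45369.0 − 1582.9299) = -41.107126 + 209.251213 = 168.144087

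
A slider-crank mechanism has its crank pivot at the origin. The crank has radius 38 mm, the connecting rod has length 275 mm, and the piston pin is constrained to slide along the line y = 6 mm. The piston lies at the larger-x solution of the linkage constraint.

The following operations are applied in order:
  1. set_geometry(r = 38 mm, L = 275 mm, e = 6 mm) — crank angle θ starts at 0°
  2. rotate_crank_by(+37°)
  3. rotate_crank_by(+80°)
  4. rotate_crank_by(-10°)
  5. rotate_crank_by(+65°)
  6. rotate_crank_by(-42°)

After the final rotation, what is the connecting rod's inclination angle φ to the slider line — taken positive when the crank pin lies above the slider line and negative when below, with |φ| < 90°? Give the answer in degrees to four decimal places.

4.8205

set_geometry: r = 38 mm, L = 275 mm, e = 6 mm; θ ← 0°
rotate_crank_by(+37°): θ ← 0° +37° = 37°
rotate_crank_by(+80°): θ ← 37° +80° = 117°
rotate_crank_by(-10°): θ ← 117° -10° = 107°
rotate_crank_by(+65°): θ ← 107° +65° = 172°
rotate_crank_by(-42°): θ ← 172° -42° = 130°
crank pin P = (r cos θ, r sin θ) = (-24.425929, 29.109689)
h = r sin θ − e = 29.109689 − 6 = 23.109689
sin φ = h / L = 23.109689 / 275 = 0.08403523
φ = arcsin(0.08403523) = 4.820549°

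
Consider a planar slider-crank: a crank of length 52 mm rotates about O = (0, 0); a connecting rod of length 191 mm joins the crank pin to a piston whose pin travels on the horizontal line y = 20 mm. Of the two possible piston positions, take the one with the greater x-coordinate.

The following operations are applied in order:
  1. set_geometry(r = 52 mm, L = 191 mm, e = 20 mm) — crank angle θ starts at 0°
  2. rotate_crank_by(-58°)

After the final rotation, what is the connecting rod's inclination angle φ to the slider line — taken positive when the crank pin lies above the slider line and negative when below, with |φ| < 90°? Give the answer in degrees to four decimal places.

set_geometry: r = 52 mm, L = 191 mm, e = 20 mm; θ ← 0°
rotate_crank_by(-58°): θ ← 0° -58° = -58°
crank pin P = (r cos θ, r sin θ) = (27.555802, -44.098501)
h = r sin θ − e = -44.098501 − 20 = -64.098501
sin φ = h / L = -64.098501 / 191 = -0.33559425
φ = arcsin(-0.33559425) = -19.608678°

-19.6087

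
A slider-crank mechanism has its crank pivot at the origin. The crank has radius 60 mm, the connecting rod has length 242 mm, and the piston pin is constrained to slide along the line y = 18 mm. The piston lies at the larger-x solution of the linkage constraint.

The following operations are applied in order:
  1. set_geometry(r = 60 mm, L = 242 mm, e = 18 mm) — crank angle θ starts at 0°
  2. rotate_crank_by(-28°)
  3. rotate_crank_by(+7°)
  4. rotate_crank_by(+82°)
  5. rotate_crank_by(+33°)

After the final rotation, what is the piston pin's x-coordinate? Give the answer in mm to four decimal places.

234.1678

set_geometry: r = 60 mm, L = 242 mm, e = 18 mm; θ ← 0°
rotate_crank_by(-28°): θ ← 0° -28° = -28°
rotate_crank_by(+7°): θ ← -28° +7° = -21°
rotate_crank_by(+82°): θ ← -21° +82° = 61°
rotate_crank_by(+33°): θ ← 61° +33° = 94°
crank pin P = (r cos θ, r sin θ) = (-4.185388, 59.853843)
h = r sin θ − e = 59.853843 − 18 = 41.853843
x = r cos θ + √(L² − h²) = -4.185388 + √(58564.0 − 1751.7442) = -4.185388 + 238.353217 = 234.167828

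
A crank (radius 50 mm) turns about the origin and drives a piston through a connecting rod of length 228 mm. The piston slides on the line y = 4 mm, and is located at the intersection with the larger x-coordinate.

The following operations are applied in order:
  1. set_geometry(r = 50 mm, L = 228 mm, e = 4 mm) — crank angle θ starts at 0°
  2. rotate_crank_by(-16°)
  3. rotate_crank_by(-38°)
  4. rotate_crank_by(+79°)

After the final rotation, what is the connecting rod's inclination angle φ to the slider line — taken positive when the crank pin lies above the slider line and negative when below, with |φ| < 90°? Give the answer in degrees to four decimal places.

set_geometry: r = 50 mm, L = 228 mm, e = 4 mm; θ ← 0°
rotate_crank_by(-16°): θ ← 0° -16° = -16°
rotate_crank_by(-38°): θ ← -16° -38° = -54°
rotate_crank_by(+79°): θ ← -54° +79° = 25°
crank pin P = (r cos θ, r sin θ) = (45.315389, 21.130913)
h = r sin θ − e = 21.130913 − 4 = 17.130913
sin φ = h / L = 17.130913 / 228 = 0.07513558
φ = arcsin(0.07513558) = 4.309013°

4.3090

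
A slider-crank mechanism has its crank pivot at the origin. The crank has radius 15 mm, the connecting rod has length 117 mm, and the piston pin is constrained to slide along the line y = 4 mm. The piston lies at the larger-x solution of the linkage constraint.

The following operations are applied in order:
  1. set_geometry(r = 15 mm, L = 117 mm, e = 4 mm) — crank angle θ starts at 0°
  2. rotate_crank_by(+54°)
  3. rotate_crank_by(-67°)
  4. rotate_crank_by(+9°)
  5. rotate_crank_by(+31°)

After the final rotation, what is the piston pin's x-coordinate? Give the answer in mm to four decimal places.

set_geometry: r = 15 mm, L = 117 mm, e = 4 mm; θ ← 0°
rotate_crank_by(+54°): θ ← 0° +54° = 54°
rotate_crank_by(-67°): θ ← 54° -67° = -13°
rotate_crank_by(+9°): θ ← -13° +9° = -4°
rotate_crank_by(+31°): θ ← -4° +31° = 27°
crank pin P = (r cos θ, r sin θ) = (13.365098, 6.809857)
h = r sin θ − e = 6.809857 − 4 = 2.809857
x = r cos θ + √(L² − h²) = 13.365098 + √(13689.0 − 7.8953) = 13.365098 + 116.966255 = 130.331352

130.3314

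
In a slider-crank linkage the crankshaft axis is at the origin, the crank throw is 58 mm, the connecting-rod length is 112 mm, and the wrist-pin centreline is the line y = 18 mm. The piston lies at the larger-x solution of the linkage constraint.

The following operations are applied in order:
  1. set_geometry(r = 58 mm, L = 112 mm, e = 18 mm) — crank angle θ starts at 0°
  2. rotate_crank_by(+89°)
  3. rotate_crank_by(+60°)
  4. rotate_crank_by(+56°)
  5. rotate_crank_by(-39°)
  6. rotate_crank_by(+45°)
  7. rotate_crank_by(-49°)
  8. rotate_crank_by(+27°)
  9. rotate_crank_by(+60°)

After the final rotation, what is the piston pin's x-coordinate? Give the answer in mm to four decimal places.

64.8810

set_geometry: r = 58 mm, L = 112 mm, e = 18 mm; θ ← 0°
rotate_crank_by(+89°): θ ← 0° +89° = 89°
rotate_crank_by(+60°): θ ← 89° +60° = 149°
rotate_crank_by(+56°): θ ← 149° +56° = 205°
rotate_crank_by(-39°): θ ← 205° -39° = 166°
rotate_crank_by(+45°): θ ← 166° +45° = 211°
rotate_crank_by(-49°): θ ← 211° -49° = 162°
rotate_crank_by(+27°): θ ← 162° +27° = 189°
rotate_crank_by(+60°): θ ← 189° +60° = 249°
crank pin P = (r cos θ, r sin θ) = (-20.785341, -54.147665)
h = r sin θ − e = -54.147665 − 18 = -72.147665
x = r cos θ + √(L² − h²) = -20.785341 + √(12544.0 − 5205.2855) = -20.785341 + 85.666297 = 64.880956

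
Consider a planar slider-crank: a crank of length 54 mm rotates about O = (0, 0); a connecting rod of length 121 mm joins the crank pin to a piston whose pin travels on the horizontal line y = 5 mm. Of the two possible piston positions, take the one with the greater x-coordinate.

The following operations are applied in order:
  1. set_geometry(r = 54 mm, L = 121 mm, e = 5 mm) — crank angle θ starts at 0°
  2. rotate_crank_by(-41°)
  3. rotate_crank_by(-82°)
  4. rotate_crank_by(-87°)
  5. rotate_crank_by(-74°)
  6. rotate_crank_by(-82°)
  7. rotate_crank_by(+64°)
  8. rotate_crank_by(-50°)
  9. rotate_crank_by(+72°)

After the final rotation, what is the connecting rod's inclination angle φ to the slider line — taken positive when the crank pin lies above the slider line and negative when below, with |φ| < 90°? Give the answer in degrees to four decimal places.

23.4644

set_geometry: r = 54 mm, L = 121 mm, e = 5 mm; θ ← 0°
rotate_crank_by(-41°): θ ← 0° -41° = -41°
rotate_crank_by(-82°): θ ← -41° -82° = -123°
rotate_crank_by(-87°): θ ← -123° -87° = -210°
rotate_crank_by(-74°): θ ← -210° -74° = -284°
rotate_crank_by(-82°): θ ← -284° -82° = -366°
rotate_crank_by(+64°): θ ← -366° +64° = -302°
rotate_crank_by(-50°): θ ← -302° -50° = -352°
rotate_crank_by(+72°): θ ← -352° +72° = -280°
crank pin P = (r cos θ, r sin θ) = (9.377002, 53.179619)
h = r sin θ − e = 53.179619 − 5 = 48.179619
sin φ = h / L = 48.179619 / 121 = 0.39817867
φ = arcsin(0.39817867) = 23.464367°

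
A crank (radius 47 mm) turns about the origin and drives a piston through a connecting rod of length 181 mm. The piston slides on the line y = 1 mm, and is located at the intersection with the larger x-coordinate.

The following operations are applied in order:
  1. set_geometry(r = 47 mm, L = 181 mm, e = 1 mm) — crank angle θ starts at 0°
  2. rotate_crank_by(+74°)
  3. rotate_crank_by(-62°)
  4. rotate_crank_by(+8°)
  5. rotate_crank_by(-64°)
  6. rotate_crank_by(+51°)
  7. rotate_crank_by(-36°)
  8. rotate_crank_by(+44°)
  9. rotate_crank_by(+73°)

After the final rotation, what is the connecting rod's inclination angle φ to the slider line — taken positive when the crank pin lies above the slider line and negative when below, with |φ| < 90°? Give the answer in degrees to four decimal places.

14.7135

set_geometry: r = 47 mm, L = 181 mm, e = 1 mm; θ ← 0°
rotate_crank_by(+74°): θ ← 0° +74° = 74°
rotate_crank_by(-62°): θ ← 74° -62° = 12°
rotate_crank_by(+8°): θ ← 12° +8° = 20°
rotate_crank_by(-64°): θ ← 20° -64° = -44°
rotate_crank_by(+51°): θ ← -44° +51° = 7°
rotate_crank_by(-36°): θ ← 7° -36° = -29°
rotate_crank_by(+44°): θ ← -29° +44° = 15°
rotate_crank_by(+73°): θ ← 15° +73° = 88°
crank pin P = (r cos θ, r sin θ) = (1.640276, 46.971369)
h = r sin θ − e = 46.971369 − 1 = 45.971369
sin φ = h / L = 45.971369 / 181 = 0.25398546
φ = arcsin(0.25398546) = 14.713477°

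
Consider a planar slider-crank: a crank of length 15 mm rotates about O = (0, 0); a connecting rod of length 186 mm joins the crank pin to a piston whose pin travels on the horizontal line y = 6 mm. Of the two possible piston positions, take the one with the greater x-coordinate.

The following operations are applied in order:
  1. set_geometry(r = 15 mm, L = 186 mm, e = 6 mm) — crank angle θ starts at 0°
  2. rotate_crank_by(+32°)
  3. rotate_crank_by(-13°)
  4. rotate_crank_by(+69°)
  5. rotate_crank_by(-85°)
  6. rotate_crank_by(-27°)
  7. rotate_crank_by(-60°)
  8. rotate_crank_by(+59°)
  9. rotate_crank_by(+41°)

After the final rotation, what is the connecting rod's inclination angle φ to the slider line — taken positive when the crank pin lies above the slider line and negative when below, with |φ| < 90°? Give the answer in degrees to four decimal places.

set_geometry: r = 15 mm, L = 186 mm, e = 6 mm; θ ← 0°
rotate_crank_by(+32°): θ ← 0° +32° = 32°
rotate_crank_by(-13°): θ ← 32° -13° = 19°
rotate_crank_by(+69°): θ ← 19° +69° = 88°
rotate_crank_by(-85°): θ ← 88° -85° = 3°
rotate_crank_by(-27°): θ ← 3° -27° = -24°
rotate_crank_by(-60°): θ ← -24° -60° = -84°
rotate_crank_by(+59°): θ ← -84° +59° = -25°
rotate_crank_by(+41°): θ ← -25° +41° = 16°
crank pin P = (r cos θ, r sin θ) = (14.418925, 4.134560)
h = r sin θ − e = 4.134560 − 6 = -1.865440
sin φ = h / L = -1.865440 / 186 = -0.01002925
φ = arcsin(-0.01002925) = -0.574643°

-0.5746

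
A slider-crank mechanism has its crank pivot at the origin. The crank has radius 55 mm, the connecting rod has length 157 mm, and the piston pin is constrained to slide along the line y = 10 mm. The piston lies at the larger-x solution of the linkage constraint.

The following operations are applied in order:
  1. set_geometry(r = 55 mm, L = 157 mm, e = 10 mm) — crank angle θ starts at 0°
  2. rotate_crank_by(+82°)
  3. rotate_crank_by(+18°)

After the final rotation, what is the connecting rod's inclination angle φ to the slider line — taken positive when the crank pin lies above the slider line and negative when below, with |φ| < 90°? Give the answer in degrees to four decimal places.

set_geometry: r = 55 mm, L = 157 mm, e = 10 mm; θ ← 0°
rotate_crank_by(+82°): θ ← 0° +82° = 82°
rotate_crank_by(+18°): θ ← 82° +18° = 100°
crank pin P = (r cos θ, r sin θ) = (-9.550650, 54.164426)
h = r sin θ − e = 54.164426 − 10 = 44.164426
sin φ = h / L = 44.164426 / 157 = 0.28130208
φ = arcsin(0.28130208) = 16.337932°

16.3379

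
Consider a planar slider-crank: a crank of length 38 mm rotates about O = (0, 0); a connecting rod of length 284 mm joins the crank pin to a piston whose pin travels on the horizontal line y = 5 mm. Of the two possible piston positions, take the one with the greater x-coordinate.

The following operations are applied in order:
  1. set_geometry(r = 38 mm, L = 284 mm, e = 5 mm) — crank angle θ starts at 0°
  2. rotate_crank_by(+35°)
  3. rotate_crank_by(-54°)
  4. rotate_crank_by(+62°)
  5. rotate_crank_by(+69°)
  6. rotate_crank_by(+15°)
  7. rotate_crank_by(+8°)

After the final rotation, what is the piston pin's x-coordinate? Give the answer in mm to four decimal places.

set_geometry: r = 38 mm, L = 284 mm, e = 5 mm; θ ← 0°
rotate_crank_by(+35°): θ ← 0° +35° = 35°
rotate_crank_by(-54°): θ ← 35° -54° = -19°
rotate_crank_by(+62°): θ ← -19° +62° = 43°
rotate_crank_by(+69°): θ ← 43° +69° = 112°
rotate_crank_by(+15°): θ ← 112° +15° = 127°
rotate_crank_by(+8°): θ ← 127° +8° = 135°
crank pin P = (r cos θ, r sin θ) = (-26.870058, 26.870058)
h = r sin θ − e = 26.870058 − 5 = 21.870058
x = r cos θ + √(L² − h²) = -26.870058 + √(80656.0 − 478.2994) = -26.870058 + 283.156671 = 256.286614

256.2866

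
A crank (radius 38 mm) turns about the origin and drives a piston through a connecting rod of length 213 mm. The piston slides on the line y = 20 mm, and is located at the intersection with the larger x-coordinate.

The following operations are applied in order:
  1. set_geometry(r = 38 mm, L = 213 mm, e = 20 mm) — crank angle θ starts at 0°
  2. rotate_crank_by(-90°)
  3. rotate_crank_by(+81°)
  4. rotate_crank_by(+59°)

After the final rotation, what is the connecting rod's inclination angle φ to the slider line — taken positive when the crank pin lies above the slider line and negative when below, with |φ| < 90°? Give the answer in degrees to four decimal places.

set_geometry: r = 38 mm, L = 213 mm, e = 20 mm; θ ← 0°
rotate_crank_by(-90°): θ ← 0° -90° = -90°
rotate_crank_by(+81°): θ ← -90° +81° = -9°
rotate_crank_by(+59°): θ ← -9° +59° = 50°
crank pin P = (r cos θ, r sin θ) = (24.425929, 29.109689)
h = r sin θ − e = 29.109689 − 20 = 9.109689
sin φ = h / L = 9.109689 / 213 = 0.04276849
φ = arcsin(0.04276849) = 2.451202°

2.4512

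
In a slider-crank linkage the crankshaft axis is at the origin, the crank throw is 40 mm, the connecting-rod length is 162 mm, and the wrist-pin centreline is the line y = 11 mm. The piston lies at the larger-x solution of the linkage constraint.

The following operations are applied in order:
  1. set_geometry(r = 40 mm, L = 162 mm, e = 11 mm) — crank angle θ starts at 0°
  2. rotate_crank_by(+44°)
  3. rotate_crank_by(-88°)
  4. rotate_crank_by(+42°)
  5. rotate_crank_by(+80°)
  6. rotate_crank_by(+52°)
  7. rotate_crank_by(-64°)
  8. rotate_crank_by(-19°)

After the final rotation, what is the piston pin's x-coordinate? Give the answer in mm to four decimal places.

188.2482

set_geometry: r = 40 mm, L = 162 mm, e = 11 mm; θ ← 0°
rotate_crank_by(+44°): θ ← 0° +44° = 44°
rotate_crank_by(-88°): θ ← 44° -88° = -44°
rotate_crank_by(+42°): θ ← -44° +42° = -2°
rotate_crank_by(+80°): θ ← -2° +80° = 78°
rotate_crank_by(+52°): θ ← 78° +52° = 130°
rotate_crank_by(-64°): θ ← 130° -64° = 66°
rotate_crank_by(-19°): θ ← 66° -19° = 47°
crank pin P = (r cos θ, r sin θ) = (27.279934, 29.254148)
h = r sin θ − e = 29.254148 − 11 = 18.254148
x = r cos θ + √(L² − h²) = 27.279934 + √(26244.0 − 333.2139) = 27.279934 + 160.968277 = 188.248211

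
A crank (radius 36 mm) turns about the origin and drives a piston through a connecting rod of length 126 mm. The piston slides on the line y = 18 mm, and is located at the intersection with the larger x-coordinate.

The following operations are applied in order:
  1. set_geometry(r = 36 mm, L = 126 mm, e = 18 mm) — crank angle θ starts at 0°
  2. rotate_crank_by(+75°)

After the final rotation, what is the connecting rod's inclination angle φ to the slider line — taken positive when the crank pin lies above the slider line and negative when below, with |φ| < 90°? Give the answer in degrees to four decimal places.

7.6500

set_geometry: r = 36 mm, L = 126 mm, e = 18 mm; θ ← 0°
rotate_crank_by(+75°): θ ← 0° +75° = 75°
crank pin P = (r cos θ, r sin θ) = (9.317486, 34.773330)
h = r sin θ − e = 34.773330 − 18 = 16.773330
sin φ = h / L = 16.773330 / 126 = 0.13312166
φ = arcsin(0.13312166) = 7.650019°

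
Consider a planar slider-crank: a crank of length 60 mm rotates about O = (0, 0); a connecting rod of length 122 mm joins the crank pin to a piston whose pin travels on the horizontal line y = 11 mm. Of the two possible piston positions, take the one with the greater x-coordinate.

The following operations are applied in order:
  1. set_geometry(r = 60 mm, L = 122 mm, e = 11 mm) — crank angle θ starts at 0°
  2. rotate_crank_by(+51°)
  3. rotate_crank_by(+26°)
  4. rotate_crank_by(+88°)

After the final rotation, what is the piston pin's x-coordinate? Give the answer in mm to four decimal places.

63.9604

set_geometry: r = 60 mm, L = 122 mm, e = 11 mm; θ ← 0°
rotate_crank_by(+51°): θ ← 0° +51° = 51°
rotate_crank_by(+26°): θ ← 51° +26° = 77°
rotate_crank_by(+88°): θ ← 77° +88° = 165°
crank pin P = (r cos θ, r sin θ) = (-57.955550, 15.529143)
h = r sin θ − e = 15.529143 − 11 = 4.529143
x = r cos θ + √(L² − h²) = -57.955550 + √(14884.0 − 20.5131) = -57.955550 + 121.915901 = 63.960351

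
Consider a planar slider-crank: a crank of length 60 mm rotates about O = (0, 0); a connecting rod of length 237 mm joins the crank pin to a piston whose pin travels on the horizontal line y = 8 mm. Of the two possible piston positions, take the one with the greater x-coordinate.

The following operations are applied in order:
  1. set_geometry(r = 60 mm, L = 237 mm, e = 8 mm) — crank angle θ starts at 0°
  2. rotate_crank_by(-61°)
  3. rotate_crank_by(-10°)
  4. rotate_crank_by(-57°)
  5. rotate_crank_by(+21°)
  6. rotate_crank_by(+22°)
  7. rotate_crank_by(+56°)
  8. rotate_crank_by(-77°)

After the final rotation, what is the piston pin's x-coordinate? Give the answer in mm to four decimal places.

set_geometry: r = 60 mm, L = 237 mm, e = 8 mm; θ ← 0°
rotate_crank_by(-61°): θ ← 0° -61° = -61°
rotate_crank_by(-10°): θ ← -61° -10° = -71°
rotate_crank_by(-57°): θ ← -71° -57° = -128°
rotate_crank_by(+21°): θ ← -128° +21° = -107°
rotate_crank_by(+22°): θ ← -107° +22° = -85°
rotate_crank_by(+56°): θ ← -85° +56° = -29°
rotate_crank_by(-77°): θ ← -29° -77° = -106°
crank pin P = (r cos θ, r sin θ) = (-16.538241, -57.675702)
h = r sin θ − e = -57.675702 − 8 = -65.675702
x = r cos θ + √(L² − h²) = -16.538241 + √(56169.0 − 4313.2978) = -16.538241 + 227.718471 = 211.180230

211.1802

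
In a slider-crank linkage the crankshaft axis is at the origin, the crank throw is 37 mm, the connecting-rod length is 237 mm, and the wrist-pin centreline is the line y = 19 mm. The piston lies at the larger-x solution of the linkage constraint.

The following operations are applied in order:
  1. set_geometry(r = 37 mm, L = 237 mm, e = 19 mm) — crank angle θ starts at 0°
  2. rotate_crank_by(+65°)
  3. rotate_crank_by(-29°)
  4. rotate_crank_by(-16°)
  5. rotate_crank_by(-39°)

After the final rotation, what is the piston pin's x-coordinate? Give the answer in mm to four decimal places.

set_geometry: r = 37 mm, L = 237 mm, e = 19 mm; θ ← 0°
rotate_crank_by(+65°): θ ← 0° +65° = 65°
rotate_crank_by(-29°): θ ← 65° -29° = 36°
rotate_crank_by(-16°): θ ← 36° -16° = 20°
rotate_crank_by(-39°): θ ← 20° -39° = -19°
crank pin P = (r cos θ, r sin θ) = (34.984187, -12.046022)
h = r sin θ − e = -12.046022 − 19 = -31.046022
x = r cos θ + √(L² − h²) = 34.984187 + √(56169.0 − 963.8555) = 34.984187 + 234.957751 = 269.941938

269.9419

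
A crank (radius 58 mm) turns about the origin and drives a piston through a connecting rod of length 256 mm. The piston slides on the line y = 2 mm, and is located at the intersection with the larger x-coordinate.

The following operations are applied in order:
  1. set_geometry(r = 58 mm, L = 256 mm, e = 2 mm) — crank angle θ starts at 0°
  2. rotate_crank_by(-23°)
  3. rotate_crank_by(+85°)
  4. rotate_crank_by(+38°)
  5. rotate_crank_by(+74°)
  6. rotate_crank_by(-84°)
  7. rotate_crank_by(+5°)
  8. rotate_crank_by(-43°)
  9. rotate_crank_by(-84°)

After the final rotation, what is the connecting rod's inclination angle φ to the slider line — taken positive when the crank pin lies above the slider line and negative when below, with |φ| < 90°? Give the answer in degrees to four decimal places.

set_geometry: r = 58 mm, L = 256 mm, e = 2 mm; θ ← 0°
rotate_crank_by(-23°): θ ← 0° -23° = -23°
rotate_crank_by(+85°): θ ← -23° +85° = 62°
rotate_crank_by(+38°): θ ← 62° +38° = 100°
rotate_crank_by(+74°): θ ← 100° +74° = 174°
rotate_crank_by(-84°): θ ← 174° -84° = 90°
rotate_crank_by(+5°): θ ← 90° +5° = 95°
rotate_crank_by(-43°): θ ← 95° -43° = 52°
rotate_crank_by(-84°): θ ← 52° -84° = -32°
crank pin P = (r cos θ, r sin θ) = (49.186790, -30.735317)
h = r sin θ − e = -30.735317 − 2 = -32.735317
sin φ = h / L = -32.735317 / 256 = -0.12787233
φ = arcsin(-0.12787233) = -7.346660°

-7.3467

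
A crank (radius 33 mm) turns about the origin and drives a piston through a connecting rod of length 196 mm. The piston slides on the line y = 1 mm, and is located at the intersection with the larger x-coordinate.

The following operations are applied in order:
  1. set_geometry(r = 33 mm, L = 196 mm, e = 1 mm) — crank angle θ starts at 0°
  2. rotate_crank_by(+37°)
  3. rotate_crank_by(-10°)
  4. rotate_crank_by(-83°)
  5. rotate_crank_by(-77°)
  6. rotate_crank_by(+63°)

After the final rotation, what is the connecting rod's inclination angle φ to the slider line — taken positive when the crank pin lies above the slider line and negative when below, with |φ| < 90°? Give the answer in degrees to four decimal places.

-9.3994

set_geometry: r = 33 mm, L = 196 mm, e = 1 mm; θ ← 0°
rotate_crank_by(+37°): θ ← 0° +37° = 37°
rotate_crank_by(-10°): θ ← 37° -10° = 27°
rotate_crank_by(-83°): θ ← 27° -83° = -56°
rotate_crank_by(-77°): θ ← -56° -77° = -133°
rotate_crank_by(+63°): θ ← -133° +63° = -70°
crank pin P = (r cos θ, r sin θ) = (11.286665, -31.009856)
h = r sin θ − e = -31.009856 − 1 = -32.009856
sin φ = h / L = -32.009856 / 196 = -0.16331559
φ = arcsin(-0.16331559) = -9.399398°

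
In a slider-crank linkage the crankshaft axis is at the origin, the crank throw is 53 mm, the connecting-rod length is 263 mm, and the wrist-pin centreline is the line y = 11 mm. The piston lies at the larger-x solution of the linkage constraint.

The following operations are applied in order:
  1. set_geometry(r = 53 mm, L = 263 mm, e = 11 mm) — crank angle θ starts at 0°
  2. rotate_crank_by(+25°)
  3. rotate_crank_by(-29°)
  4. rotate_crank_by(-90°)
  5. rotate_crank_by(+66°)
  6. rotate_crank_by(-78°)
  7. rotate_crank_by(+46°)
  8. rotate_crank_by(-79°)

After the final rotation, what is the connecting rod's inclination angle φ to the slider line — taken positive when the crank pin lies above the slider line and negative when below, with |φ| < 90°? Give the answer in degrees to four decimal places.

set_geometry: r = 53 mm, L = 263 mm, e = 11 mm; θ ← 0°
rotate_crank_by(+25°): θ ← 0° +25° = 25°
rotate_crank_by(-29°): θ ← 25° -29° = -4°
rotate_crank_by(-90°): θ ← -4° -90° = -94°
rotate_crank_by(+66°): θ ← -94° +66° = -28°
rotate_crank_by(-78°): θ ← -28° -78° = -106°
rotate_crank_by(+46°): θ ← -106° +46° = -60°
rotate_crank_by(-79°): θ ← -60° -79° = -139°
crank pin P = (r cos θ, r sin θ) = (-39.999608, -34.771129)
h = r sin θ − e = -34.771129 − 11 = -45.771129
sin φ = h / L = -45.771129 / 263 = -0.17403471
φ = arcsin(-0.17403471) = -10.022489°

-10.0225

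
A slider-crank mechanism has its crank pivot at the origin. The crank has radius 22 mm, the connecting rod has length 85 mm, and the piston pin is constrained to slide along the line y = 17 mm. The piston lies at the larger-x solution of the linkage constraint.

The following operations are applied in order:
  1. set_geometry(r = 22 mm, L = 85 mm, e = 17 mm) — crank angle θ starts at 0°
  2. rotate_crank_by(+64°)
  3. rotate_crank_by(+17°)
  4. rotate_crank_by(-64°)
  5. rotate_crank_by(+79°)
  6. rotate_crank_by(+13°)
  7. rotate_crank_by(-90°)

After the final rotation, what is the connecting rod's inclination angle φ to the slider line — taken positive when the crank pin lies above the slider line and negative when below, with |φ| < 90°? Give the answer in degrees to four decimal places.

set_geometry: r = 22 mm, L = 85 mm, e = 17 mm; θ ← 0°
rotate_crank_by(+64°): θ ← 0° +64° = 64°
rotate_crank_by(+17°): θ ← 64° +17° = 81°
rotate_crank_by(-64°): θ ← 81° -64° = 17°
rotate_crank_by(+79°): θ ← 17° +79° = 96°
rotate_crank_by(+13°): θ ← 96° +13° = 109°
rotate_crank_by(-90°): θ ← 109° -90° = 19°
crank pin P = (r cos θ, r sin θ) = (20.801409, 7.162499)
h = r sin θ − e = 7.162499 − 17 = -9.837501
sin φ = h / L = -9.837501 / 85 = -0.11573530
φ = arcsin(-0.11573530) = -6.646038°

-6.6460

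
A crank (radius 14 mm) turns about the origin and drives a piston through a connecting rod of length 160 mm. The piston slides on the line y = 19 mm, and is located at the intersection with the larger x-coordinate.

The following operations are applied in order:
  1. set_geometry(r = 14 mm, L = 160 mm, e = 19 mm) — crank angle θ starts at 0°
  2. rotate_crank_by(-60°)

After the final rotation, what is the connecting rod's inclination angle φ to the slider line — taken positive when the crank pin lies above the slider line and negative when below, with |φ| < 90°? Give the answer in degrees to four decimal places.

-11.2171

set_geometry: r = 14 mm, L = 160 mm, e = 19 mm; θ ← 0°
rotate_crank_by(-60°): θ ← 0° -60° = -60°
crank pin P = (r cos θ, r sin θ) = (7.000000, -12.124356)
h = r sin θ − e = -12.124356 − 19 = -31.124356
sin φ = h / L = -31.124356 / 160 = -0.19452722
φ = arcsin(-0.19452722) = -11.217107°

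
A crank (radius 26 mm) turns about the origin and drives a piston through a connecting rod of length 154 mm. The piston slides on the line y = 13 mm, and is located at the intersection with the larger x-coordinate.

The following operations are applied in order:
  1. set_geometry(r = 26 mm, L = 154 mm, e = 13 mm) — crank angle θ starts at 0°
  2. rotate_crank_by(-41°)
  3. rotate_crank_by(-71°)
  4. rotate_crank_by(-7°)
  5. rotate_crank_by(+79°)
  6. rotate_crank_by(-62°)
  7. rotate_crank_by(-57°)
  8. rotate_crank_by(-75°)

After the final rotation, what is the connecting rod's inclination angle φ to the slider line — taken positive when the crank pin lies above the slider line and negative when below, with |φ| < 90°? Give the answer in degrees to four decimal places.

set_geometry: r = 26 mm, L = 154 mm, e = 13 mm; θ ← 0°
rotate_crank_by(-41°): θ ← 0° -41° = -41°
rotate_crank_by(-71°): θ ← -41° -71° = -112°
rotate_crank_by(-7°): θ ← -112° -7° = -119°
rotate_crank_by(+79°): θ ← -119° +79° = -40°
rotate_crank_by(-62°): θ ← -40° -62° = -102°
rotate_crank_by(-57°): θ ← -102° -57° = -159°
rotate_crank_by(-75°): θ ← -159° -75° = -234°
crank pin P = (r cos θ, r sin θ) = (-15.282417, 21.034442)
h = r sin θ − e = 21.034442 − 13 = 8.034442
sin φ = h / L = 8.034442 / 154 = 0.05217170
φ = arcsin(0.05217170) = 2.990576°

2.9906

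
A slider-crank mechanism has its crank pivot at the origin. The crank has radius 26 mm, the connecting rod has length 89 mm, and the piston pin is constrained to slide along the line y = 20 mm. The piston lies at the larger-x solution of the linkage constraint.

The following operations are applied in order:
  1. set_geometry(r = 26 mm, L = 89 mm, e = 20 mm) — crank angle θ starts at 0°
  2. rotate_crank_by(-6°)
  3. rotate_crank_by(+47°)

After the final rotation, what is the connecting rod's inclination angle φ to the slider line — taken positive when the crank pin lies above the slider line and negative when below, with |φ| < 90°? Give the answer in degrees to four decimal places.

-1.8946

set_geometry: r = 26 mm, L = 89 mm, e = 20 mm; θ ← 0°
rotate_crank_by(-6°): θ ← 0° -6° = -6°
rotate_crank_by(+47°): θ ← -6° +47° = 41°
crank pin P = (r cos θ, r sin θ) = (19.622449, 17.057535)
h = r sin θ − e = 17.057535 − 20 = -2.942465
sin φ = h / L = -2.942465 / 89 = -0.03306141
φ = arcsin(-0.03306141) = -1.894624°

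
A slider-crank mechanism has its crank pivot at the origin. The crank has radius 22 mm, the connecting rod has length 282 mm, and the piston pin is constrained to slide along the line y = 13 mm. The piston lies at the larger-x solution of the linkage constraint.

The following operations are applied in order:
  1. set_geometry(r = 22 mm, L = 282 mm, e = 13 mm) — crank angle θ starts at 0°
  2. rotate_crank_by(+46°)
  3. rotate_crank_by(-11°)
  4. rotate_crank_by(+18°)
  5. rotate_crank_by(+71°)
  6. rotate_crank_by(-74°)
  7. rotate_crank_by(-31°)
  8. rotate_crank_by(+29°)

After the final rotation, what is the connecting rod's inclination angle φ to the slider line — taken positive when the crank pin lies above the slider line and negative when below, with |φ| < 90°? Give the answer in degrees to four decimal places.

0.6805

set_geometry: r = 22 mm, L = 282 mm, e = 13 mm; θ ← 0°
rotate_crank_by(+46°): θ ← 0° +46° = 46°
rotate_crank_by(-11°): θ ← 46° -11° = 35°
rotate_crank_by(+18°): θ ← 35° +18° = 53°
rotate_crank_by(+71°): θ ← 53° +71° = 124°
rotate_crank_by(-74°): θ ← 124° -74° = 50°
rotate_crank_by(-31°): θ ← 50° -31° = 19°
rotate_crank_by(+29°): θ ← 19° +29° = 48°
crank pin P = (r cos θ, r sin θ) = (14.720873, 16.349186)
h = r sin θ − e = 16.349186 − 13 = 3.349186
sin φ = h / L = 3.349186 / 282 = 0.01187655
φ = arcsin(0.01187655) = 0.680492°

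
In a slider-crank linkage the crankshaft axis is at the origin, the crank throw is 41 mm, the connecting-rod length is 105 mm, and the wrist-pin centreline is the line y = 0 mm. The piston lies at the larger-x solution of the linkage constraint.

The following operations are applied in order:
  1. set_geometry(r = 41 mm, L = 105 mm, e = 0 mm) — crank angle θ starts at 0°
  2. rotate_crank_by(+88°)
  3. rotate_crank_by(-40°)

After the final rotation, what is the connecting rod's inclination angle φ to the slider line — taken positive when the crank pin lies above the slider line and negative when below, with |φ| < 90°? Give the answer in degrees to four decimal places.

set_geometry: r = 41 mm, L = 105 mm, e = 0 mm; θ ← 0°
rotate_crank_by(+88°): θ ← 0° +88° = 88°
rotate_crank_by(-40°): θ ← 88° -40° = 48°
crank pin P = (r cos θ, r sin θ) = (27.434355, 30.468938)
h = r sin θ − e = 30.468938 − 0 = 30.468938
sin φ = h / L = 30.468938 / 105 = 0.29018036
φ = arcsin(0.29018036) = 16.868754°

16.8688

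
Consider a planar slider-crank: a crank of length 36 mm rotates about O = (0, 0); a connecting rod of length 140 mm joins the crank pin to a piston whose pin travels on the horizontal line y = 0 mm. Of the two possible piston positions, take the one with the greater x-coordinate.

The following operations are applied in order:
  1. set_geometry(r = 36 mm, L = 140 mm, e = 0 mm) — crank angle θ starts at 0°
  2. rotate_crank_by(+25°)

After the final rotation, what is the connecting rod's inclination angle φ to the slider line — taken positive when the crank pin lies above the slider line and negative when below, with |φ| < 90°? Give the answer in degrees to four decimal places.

6.2388

set_geometry: r = 36 mm, L = 140 mm, e = 0 mm; θ ← 0°
rotate_crank_by(+25°): θ ← 0° +25° = 25°
crank pin P = (r cos θ, r sin θ) = (32.627080, 15.214257)
h = r sin θ − e = 15.214257 − 0 = 15.214257
sin φ = h / L = 15.214257 / 140 = 0.10867327
φ = arcsin(0.10867327) = 6.238841°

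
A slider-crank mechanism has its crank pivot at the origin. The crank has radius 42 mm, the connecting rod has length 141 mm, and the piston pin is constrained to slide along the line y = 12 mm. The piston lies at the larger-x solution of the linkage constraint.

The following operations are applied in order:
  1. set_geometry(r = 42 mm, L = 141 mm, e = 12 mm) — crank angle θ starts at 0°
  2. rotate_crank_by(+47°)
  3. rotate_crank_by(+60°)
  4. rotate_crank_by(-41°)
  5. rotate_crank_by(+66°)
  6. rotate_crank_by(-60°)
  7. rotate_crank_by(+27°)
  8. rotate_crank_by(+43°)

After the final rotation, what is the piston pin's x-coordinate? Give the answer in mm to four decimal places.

set_geometry: r = 42 mm, L = 141 mm, e = 12 mm; θ ← 0°
rotate_crank_by(+47°): θ ← 0° +47° = 47°
rotate_crank_by(+60°): θ ← 47° +60° = 107°
rotate_crank_by(-41°): θ ← 107° -41° = 66°
rotate_crank_by(+66°): θ ← 66° +66° = 132°
rotate_crank_by(-60°): θ ← 132° -60° = 72°
rotate_crank_by(+27°): θ ← 72° +27° = 99°
rotate_crank_by(+43°): θ ← 99° +43° = 142°
crank pin P = (r cos θ, r sin θ) = (-33.096452, 25.857782)
h = r sin θ − e = 25.857782 − 12 = 13.857782
x = r cos θ + √(L² − h²) = -33.096452 + √(19881.0 − 192.0381) = -33.096452 + 140.317361 = 107.220910

107.2209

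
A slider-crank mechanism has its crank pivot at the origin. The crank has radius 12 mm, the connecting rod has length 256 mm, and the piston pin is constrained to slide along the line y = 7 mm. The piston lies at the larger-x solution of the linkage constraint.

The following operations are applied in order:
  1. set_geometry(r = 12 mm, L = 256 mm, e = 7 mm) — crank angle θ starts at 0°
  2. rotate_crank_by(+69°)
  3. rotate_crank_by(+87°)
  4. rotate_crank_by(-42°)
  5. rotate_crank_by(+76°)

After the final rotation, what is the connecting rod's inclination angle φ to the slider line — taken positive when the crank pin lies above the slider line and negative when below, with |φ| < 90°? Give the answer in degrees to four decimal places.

-2.0335

set_geometry: r = 12 mm, L = 256 mm, e = 7 mm; θ ← 0°
rotate_crank_by(+69°): θ ← 0° +69° = 69°
rotate_crank_by(+87°): θ ← 69° +87° = 156°
rotate_crank_by(-42°): θ ← 156° -42° = 114°
rotate_crank_by(+76°): θ ← 114° +76° = 190°
crank pin P = (r cos θ, r sin θ) = (-11.817693, -2.083778)
h = r sin θ − e = -2.083778 − 7 = -9.083778
sin φ = h / L = -9.083778 / 256 = -0.03548351
φ = arcsin(-0.03548351) = -2.033482°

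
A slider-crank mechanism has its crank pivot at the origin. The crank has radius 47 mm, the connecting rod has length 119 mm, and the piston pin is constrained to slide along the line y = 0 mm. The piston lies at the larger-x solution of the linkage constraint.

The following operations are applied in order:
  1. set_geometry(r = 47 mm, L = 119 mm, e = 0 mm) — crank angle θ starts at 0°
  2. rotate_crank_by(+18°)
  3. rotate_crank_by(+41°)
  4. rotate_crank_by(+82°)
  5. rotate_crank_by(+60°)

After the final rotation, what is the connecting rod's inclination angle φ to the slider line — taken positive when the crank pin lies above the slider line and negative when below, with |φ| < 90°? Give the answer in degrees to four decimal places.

-8.1370

set_geometry: r = 47 mm, L = 119 mm, e = 0 mm; θ ← 0°
rotate_crank_by(+18°): θ ← 0° +18° = 18°
rotate_crank_by(+41°): θ ← 18° +41° = 59°
rotate_crank_by(+82°): θ ← 59° +82° = 141°
rotate_crank_by(+60°): θ ← 141° +60° = 201°
crank pin P = (r cos θ, r sin θ) = (-43.878280, -16.843294)
h = r sin θ − e = -16.843294 − 0 = -16.843294
sin φ = h / L = -16.843294 / 119 = -0.14154028
φ = arcsin(-0.14154028) = -8.136986°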